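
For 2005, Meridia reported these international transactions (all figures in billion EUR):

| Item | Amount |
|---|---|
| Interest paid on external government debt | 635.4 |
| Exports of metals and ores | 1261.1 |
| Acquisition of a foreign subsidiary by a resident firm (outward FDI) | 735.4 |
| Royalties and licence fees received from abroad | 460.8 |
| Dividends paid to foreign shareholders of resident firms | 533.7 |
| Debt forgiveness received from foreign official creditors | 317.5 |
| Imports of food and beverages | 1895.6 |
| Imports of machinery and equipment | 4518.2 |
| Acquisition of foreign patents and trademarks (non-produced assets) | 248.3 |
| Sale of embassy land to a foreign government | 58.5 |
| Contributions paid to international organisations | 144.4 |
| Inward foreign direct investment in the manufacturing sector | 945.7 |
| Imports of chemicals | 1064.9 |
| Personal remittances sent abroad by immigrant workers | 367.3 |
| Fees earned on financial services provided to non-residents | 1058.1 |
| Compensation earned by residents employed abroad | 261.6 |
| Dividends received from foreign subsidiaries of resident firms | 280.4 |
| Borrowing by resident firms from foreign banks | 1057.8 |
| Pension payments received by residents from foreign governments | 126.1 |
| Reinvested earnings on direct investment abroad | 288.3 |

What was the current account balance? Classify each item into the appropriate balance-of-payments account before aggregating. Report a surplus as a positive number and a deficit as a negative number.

-5423.1

Goods: 1261.1 - 4518.2 - 1064.9 - 1895.6 = -6217.6
Services: 460.8 + 1058.1 = 1518.9
Primary income: -533.7 - 635.4 + 288.3 + 261.6 + 280.4 = -338.8
Secondary income: -367.3 + 126.1 - 144.4 = -385.6
Current account = (-6217.6) + 1518.9 + (-338.8) + (-385.6) = -5423.1
(Excluded from the current account — financial account: acquisition of a foreign subsidiary by a resident firm (outward FDI) 735.4, inward foreign direct investment in the manufacturing sector 945.7, borrowing by resident firms from foreign banks 1057.8; capital account: debt forgiveness received from foreign official creditors 317.5, acquisition of foreign patents and trademarks (non-produced assets) 248.3, sale of embassy land to a foreign government 58.5.)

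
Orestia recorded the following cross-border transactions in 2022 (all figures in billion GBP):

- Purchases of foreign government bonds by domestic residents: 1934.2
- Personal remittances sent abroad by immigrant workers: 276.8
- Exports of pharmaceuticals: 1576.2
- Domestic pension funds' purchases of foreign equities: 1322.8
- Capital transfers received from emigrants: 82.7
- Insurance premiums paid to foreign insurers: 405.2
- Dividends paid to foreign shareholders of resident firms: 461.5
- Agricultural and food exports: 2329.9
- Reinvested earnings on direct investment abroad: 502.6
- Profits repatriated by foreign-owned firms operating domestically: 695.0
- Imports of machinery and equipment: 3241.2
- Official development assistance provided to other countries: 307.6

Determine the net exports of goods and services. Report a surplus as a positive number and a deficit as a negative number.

259.7

Goods: -3241.2 + 2329.9 + 1576.2 = 664.9
Services: -405.2
Trade balance = 664.9 + (-405.2) = 259.7
(Excluded from the trade balance — financial account: purchases of foreign government bonds by domestic residents 1934.2, domestic pension funds' purchases of foreign equities 1322.8; secondary income: personal remittances sent abroad by immigrant workers 276.8, official development assistance provided to other countries 307.6; capital account: capital transfers received from emigrants 82.7; primary income: dividends paid to foreign shareholders of resident firms 461.5, reinvested earnings on direct investment abroad 502.6, profits repatriated by foreign-owned firms operating domestically 695.0.)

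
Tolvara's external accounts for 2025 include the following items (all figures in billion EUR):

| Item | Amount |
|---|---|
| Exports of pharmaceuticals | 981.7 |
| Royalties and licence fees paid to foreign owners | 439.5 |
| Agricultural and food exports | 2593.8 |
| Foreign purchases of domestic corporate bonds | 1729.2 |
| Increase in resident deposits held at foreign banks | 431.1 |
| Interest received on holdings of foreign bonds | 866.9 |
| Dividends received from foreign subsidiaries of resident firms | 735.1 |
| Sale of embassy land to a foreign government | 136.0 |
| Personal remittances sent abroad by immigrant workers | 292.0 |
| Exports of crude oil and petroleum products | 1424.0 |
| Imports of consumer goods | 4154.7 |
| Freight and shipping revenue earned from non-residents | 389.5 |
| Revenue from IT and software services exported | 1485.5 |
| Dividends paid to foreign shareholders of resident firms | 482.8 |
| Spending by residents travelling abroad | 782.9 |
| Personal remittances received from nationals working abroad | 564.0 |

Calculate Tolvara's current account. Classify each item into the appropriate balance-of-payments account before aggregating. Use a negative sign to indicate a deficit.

Goods: -4154.7 + 981.7 + 1424.0 + 2593.8 = 844.8
Services: -782.9 + 1485.5 - 439.5 + 389.5 = 652.6
Primary income: 866.9 + 735.1 - 482.8 = 1119.2
Secondary income: -292.0 + 564.0 = 272.0
Current account = 844.8 + 652.6 + 1119.2 + 272.0 = 2888.6
(Excluded from the current account — financial account: foreign purchases of domestic corporate bonds 1729.2, increase in resident deposits held at foreign banks 431.1; capital account: sale of embassy land to a foreign government 136.0.)

2888.6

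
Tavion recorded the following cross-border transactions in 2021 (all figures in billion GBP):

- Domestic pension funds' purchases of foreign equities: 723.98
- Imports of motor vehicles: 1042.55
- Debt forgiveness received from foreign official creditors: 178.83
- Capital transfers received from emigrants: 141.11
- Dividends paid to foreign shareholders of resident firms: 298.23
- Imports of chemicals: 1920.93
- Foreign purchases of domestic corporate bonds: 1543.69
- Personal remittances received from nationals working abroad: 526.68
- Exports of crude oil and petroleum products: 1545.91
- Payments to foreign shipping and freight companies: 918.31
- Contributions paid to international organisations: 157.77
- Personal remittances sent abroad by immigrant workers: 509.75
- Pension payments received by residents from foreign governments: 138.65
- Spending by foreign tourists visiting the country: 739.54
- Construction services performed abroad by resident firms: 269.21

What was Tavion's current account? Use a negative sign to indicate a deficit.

-1627.55

Goods: 1545.91 - 1920.93 - 1042.55 = -1417.57
Services: 739.54 + 269.21 - 918.31 = 90.44
Primary income: -298.23
Secondary income: 138.65 - 509.75 + 526.68 - 157.77 = -2.19
Current account = (-1417.57) + 90.44 + (-298.23) + (-2.19) = -1627.55
(Excluded from the current account — financial account: domestic pension funds' purchases of foreign equities 723.98, foreign purchases of domestic corporate bonds 1543.69; capital account: debt forgiveness received from foreign official creditors 178.83, capital transfers received from emigrants 141.11.)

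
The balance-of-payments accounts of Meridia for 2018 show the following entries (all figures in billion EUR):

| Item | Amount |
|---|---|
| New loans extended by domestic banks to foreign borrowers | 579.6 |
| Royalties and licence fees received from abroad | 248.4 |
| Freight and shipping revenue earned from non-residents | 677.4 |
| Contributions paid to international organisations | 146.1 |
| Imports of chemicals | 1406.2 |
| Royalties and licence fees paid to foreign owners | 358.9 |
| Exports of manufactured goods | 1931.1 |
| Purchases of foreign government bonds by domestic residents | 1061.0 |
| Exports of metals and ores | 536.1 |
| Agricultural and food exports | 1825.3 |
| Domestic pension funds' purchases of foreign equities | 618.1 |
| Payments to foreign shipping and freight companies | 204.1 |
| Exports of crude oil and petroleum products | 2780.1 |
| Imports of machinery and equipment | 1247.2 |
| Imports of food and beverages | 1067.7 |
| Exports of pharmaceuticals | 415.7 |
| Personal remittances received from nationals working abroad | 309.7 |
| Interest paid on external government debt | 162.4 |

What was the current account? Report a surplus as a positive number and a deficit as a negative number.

Goods: -1067.7 - 1406.2 + 536.1 + 2780.1 + 1825.3 + 1931.1 - 1247.2 + 415.7 = 3767.2
Services: -204.1 - 358.9 + 677.4 + 248.4 = 362.8
Primary income: -162.4
Secondary income: -146.1 + 309.7 = 163.6
Current account = 3767.2 + 362.8 + (-162.4) + 163.6 = 4131.2
(Excluded from the current account — financial account: new loans extended by domestic banks to foreign borrowers 579.6, purchases of foreign government bonds by domestic residents 1061.0, domestic pension funds' purchases of foreign equities 618.1.)

4131.2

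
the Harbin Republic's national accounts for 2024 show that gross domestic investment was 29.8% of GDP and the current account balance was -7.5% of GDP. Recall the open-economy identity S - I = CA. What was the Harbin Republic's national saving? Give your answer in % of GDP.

S = I + CA = 29.8 + (-7.5) = 22.3

22.3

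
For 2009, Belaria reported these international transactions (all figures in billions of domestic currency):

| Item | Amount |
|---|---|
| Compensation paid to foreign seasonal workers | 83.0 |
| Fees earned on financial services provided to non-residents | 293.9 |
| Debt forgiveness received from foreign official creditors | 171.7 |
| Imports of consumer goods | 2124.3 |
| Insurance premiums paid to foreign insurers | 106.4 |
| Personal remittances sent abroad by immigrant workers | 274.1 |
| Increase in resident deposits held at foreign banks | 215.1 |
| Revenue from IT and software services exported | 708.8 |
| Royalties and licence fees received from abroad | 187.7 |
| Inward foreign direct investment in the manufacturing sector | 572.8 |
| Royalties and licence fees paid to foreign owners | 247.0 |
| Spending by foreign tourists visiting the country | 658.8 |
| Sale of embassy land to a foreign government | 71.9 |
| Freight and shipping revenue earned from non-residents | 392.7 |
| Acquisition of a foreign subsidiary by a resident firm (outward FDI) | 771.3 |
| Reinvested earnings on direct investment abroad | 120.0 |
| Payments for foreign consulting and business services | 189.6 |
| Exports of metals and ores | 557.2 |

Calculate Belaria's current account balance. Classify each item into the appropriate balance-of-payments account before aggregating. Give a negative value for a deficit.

Goods: 557.2 - 2124.3 = -1567.1
Services: 392.7 - 247.0 - 189.6 + 187.7 + 708.8 + 658.8 + 293.9 - 106.4 = 1698.9
Primary income: 120.0 - 83.0 = 37.0
Secondary income: -274.1
Current account = (-1567.1) + 1698.9 + 37.0 + (-274.1) = -105.3
(Excluded from the current account — capital account: debt forgiveness received from foreign official creditors 171.7, sale of embassy land to a foreign government 71.9; financial account: increase in resident deposits held at foreign banks 215.1, inward foreign direct investment in the manufacturing sector 572.8, acquisition of a foreign subsidiary by a resident firm (outward FDI) 771.3.)

-105.3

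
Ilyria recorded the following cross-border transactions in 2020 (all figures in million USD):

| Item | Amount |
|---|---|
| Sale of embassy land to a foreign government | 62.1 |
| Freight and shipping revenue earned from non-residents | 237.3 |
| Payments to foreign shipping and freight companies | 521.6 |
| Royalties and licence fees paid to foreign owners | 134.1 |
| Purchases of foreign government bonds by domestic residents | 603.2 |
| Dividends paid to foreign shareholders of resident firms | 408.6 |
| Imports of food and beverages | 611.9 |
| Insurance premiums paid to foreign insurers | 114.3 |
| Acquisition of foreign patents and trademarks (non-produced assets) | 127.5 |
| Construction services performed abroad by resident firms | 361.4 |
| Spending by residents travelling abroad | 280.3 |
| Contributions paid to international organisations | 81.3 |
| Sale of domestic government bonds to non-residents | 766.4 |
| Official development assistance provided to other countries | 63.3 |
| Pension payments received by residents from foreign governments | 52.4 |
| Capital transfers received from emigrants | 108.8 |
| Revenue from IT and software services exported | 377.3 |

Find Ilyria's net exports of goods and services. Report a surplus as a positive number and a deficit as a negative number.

Goods: -611.9
Services: -280.3 - 521.6 - 134.1 - 114.3 + 237.3 + 377.3 + 361.4 = -74.3
Trade balance = -611.9 + (-74.3) = -686.2
(Excluded from the trade balance — capital account: sale of embassy land to a foreign government 62.1, acquisition of foreign patents and trademarks (non-produced assets) 127.5, capital transfers received from emigrants 108.8; financial account: purchases of foreign government bonds by domestic residents 603.2, sale of domestic government bonds to non-residents 766.4; primary income: dividends paid to foreign shareholders of resident firms 408.6; secondary income: contributions paid to international organisations 81.3, official development assistance provided to other countries 63.3, pension payments received by residents from foreign governments 52.4.)

-686.2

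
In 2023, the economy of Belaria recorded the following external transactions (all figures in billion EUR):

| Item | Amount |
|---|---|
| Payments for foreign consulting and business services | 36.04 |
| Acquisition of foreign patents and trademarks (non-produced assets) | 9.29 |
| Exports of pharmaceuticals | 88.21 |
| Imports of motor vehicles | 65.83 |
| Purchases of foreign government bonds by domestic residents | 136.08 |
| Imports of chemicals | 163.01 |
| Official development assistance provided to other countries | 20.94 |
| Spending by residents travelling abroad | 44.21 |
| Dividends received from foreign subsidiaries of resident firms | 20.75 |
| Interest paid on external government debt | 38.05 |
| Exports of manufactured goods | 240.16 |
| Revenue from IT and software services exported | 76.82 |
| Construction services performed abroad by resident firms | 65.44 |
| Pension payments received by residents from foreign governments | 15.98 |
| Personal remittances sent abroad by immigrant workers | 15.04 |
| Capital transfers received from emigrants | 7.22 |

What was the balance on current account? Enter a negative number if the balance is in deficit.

Goods: 88.21 - 163.01 - 65.83 + 240.16 = 99.53
Services: 65.44 + 76.82 - 44.21 - 36.04 = 62.01
Primary income: 20.75 - 38.05 = -17.30
Secondary income: 15.98 - 20.94 - 15.04 = -20.00
Current account = 99.53 + 62.01 + (-17.30) + (-20.00) = 124.24
(Excluded from the current account — capital account: acquisition of foreign patents and trademarks (non-produced assets) 9.29, capital transfers received from emigrants 7.22; financial account: purchases of foreign government bonds by domestic residents 136.08.)

124.24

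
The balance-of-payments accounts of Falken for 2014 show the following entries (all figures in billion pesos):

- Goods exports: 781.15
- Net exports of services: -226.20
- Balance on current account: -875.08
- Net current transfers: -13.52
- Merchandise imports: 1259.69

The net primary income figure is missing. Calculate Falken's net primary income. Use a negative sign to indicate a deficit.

Current account = goods balance + services balance + net primary income + net secondary income
Sum of the known components = -718.26
Net primary income = CA - (known components) = -875.08 - (-718.26) = -156.82

-156.82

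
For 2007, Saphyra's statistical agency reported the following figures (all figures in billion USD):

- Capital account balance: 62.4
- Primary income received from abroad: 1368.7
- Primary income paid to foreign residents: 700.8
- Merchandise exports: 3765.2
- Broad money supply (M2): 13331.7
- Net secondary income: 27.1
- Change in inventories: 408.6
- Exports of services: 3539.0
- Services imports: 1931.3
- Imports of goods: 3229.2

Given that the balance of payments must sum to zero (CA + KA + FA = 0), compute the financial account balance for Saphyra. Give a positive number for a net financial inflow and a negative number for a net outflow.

-2901.1

Goods balance = 3765.2 - 3229.2 = 536.0
Services balance = 3539.0 - 1931.3 = 1607.7
Trade balance (goods + services) = 536.0 + 1607.7 = 2143.7
Net primary income = 1368.7 - 700.8 = 667.9
Net secondary income = 27.1
Current account = 2143.7 + 667.9 + 27.1 = 2838.7
Financial account = -(2838.7 + 62.4) = -2901.1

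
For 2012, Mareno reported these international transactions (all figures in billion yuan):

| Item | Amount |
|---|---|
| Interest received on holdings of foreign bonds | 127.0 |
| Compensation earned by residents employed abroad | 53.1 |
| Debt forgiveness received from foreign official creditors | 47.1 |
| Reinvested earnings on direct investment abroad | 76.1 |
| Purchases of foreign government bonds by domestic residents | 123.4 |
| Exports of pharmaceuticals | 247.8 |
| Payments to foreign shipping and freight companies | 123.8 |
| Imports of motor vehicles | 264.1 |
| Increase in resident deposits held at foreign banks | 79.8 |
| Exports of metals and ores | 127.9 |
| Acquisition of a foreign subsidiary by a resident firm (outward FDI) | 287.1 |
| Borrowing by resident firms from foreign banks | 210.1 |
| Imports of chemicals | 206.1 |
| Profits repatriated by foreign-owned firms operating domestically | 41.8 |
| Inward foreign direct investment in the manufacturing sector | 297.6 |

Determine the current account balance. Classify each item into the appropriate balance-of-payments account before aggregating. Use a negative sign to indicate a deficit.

Goods: -264.1 - 206.1 + 247.8 + 127.9 = -94.5
Services: -123.8
Primary income: 127.0 + 76.1 - 41.8 + 53.1 = 214.4
Current account = (-94.5) + (-123.8) + 214.4 = -3.9
(Excluded from the current account — capital account: debt forgiveness received from foreign official creditors 47.1; financial account: purchases of foreign government bonds by domestic residents 123.4, increase in resident deposits held at foreign banks 79.8, acquisition of a foreign subsidiary by a resident firm (outward FDI) 287.1, borrowing by resident firms from foreign banks 210.1, inward foreign direct investment in the manufacturing sector 297.6.)

-3.9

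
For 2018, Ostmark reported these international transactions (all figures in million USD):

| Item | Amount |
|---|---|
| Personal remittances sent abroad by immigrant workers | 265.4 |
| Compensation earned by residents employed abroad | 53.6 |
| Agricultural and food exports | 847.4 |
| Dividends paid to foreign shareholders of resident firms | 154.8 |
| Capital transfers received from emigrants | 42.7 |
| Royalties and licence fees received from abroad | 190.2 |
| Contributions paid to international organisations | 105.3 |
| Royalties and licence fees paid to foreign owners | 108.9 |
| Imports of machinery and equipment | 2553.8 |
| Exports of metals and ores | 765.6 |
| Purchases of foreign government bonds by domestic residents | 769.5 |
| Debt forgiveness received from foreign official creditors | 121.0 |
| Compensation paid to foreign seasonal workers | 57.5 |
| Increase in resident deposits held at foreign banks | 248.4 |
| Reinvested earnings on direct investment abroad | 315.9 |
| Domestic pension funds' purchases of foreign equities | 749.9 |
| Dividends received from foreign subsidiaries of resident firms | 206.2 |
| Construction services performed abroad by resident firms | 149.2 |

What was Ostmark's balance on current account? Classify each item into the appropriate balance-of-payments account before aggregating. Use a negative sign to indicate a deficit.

Goods: -2553.8 + 847.4 + 765.6 = -940.8
Services: -108.9 + 190.2 + 149.2 = 230.5
Primary income: 206.2 + 53.6 - 57.5 + 315.9 - 154.8 = 363.4
Secondary income: -105.3 - 265.4 = -370.7
Current account = (-940.8) + 230.5 + 363.4 + (-370.7) = -717.6
(Excluded from the current account — capital account: capital transfers received from emigrants 42.7, debt forgiveness received from foreign official creditors 121.0; financial account: purchases of foreign government bonds by domestic residents 769.5, increase in resident deposits held at foreign banks 248.4, domestic pension funds' purchases of foreign equities 749.9.)

-717.6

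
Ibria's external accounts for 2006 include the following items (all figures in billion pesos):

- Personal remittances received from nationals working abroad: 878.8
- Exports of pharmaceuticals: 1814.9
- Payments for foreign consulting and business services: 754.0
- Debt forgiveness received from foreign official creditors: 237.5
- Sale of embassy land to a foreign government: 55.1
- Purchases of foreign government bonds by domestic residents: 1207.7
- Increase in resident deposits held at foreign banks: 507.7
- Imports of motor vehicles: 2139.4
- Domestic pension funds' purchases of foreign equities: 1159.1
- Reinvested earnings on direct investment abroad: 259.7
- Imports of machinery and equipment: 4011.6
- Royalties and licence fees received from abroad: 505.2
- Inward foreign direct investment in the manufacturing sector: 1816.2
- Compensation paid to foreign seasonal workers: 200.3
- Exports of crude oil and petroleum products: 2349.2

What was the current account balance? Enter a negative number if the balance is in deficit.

-1297.5

Goods: 2349.2 + 1814.9 - 2139.4 - 4011.6 = -1986.9
Services: 505.2 - 754.0 = -248.8
Primary income: 259.7 - 200.3 = 59.4
Secondary income: 878.8
Current account = (-1986.9) + (-248.8) + 59.4 + 878.8 = -1297.5
(Excluded from the current account — capital account: debt forgiveness received from foreign official creditors 237.5, sale of embassy land to a foreign government 55.1; financial account: purchases of foreign government bonds by domestic residents 1207.7, increase in resident deposits held at foreign banks 507.7, domestic pension funds' purchases of foreign equities 1159.1, inward foreign direct investment in the manufacturing sector 1816.2.)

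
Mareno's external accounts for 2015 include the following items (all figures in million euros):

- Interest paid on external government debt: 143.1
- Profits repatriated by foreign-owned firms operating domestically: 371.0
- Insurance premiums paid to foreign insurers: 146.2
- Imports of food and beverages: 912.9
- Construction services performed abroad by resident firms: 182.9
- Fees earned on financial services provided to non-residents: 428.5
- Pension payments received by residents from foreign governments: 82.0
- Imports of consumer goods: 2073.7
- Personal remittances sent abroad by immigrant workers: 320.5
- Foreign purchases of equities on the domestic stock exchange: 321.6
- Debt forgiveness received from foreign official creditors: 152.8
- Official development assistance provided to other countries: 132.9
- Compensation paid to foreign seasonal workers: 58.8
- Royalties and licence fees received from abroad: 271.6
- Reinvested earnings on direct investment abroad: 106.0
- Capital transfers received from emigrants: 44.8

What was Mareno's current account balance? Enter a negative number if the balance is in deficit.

-3088.1

Goods: -912.9 - 2073.7 = -2986.6
Services: 428.5 + 182.9 + 271.6 - 146.2 = 736.8
Primary income: -371.0 + 106.0 - 58.8 - 143.1 = -466.9
Secondary income: -320.5 + 82.0 - 132.9 = -371.4
Current account = (-2986.6) + 736.8 + (-466.9) + (-371.4) = -3088.1
(Excluded from the current account — financial account: foreign purchases of equities on the domestic stock exchange 321.6; capital account: debt forgiveness received from foreign official creditors 152.8, capital transfers received from emigrants 44.8.)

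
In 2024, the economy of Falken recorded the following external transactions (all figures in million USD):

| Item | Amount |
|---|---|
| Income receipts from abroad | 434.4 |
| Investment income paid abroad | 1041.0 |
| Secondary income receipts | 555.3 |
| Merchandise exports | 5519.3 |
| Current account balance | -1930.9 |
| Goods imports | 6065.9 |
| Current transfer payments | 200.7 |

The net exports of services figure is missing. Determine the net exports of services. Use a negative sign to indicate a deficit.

-1132.3

Current account = goods balance + services balance + net primary income + net secondary income
Sum of the known components = -798.6
Net exports of services = CA - (known components) = -1930.9 - (-798.6) = -1132.3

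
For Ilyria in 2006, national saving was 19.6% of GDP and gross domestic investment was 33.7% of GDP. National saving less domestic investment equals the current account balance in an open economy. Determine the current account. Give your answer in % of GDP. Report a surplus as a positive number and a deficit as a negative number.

-14.1

CA = S - I = 19.6 - 33.7 = -14.1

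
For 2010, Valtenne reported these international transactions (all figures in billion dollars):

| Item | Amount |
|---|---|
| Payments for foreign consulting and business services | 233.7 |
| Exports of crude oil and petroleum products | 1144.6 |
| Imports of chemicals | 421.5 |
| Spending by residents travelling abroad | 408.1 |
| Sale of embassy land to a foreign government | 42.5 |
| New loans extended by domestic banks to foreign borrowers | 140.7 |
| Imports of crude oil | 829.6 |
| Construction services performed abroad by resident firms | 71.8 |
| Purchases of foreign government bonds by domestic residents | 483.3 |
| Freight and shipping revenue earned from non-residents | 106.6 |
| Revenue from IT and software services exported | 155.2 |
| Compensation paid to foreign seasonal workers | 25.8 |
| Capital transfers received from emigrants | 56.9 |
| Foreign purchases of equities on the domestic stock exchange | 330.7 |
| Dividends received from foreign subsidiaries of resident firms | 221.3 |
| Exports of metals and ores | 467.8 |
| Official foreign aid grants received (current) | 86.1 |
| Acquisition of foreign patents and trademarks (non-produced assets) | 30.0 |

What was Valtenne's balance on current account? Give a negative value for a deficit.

334.7

Goods: 1144.6 + 467.8 - 421.5 - 829.6 = 361.3
Services: 155.2 + 71.8 - 233.7 + 106.6 - 408.1 = -308.2
Primary income: -25.8 + 221.3 = 195.5
Secondary income: 86.1
Current account = 361.3 + (-308.2) + 195.5 + 86.1 = 334.7
(Excluded from the current account — capital account: sale of embassy land to a foreign government 42.5, capital transfers received from emigrants 56.9, acquisition of foreign patents and trademarks (non-produced assets) 30.0; financial account: new loans extended by domestic banks to foreign borrowers 140.7, purchases of foreign government bonds by domestic residents 483.3, foreign purchases of equities on the domestic stock exchange 330.7.)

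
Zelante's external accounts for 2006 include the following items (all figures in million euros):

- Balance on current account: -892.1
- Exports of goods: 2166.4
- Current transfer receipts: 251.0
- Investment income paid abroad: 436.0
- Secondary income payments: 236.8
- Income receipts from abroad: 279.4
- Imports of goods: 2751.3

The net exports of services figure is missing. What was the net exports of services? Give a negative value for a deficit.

-164.8

Current account = goods balance + services balance + net primary income + net secondary income
Sum of the known components = -727.3
Net exports of services = CA - (known components) = -892.1 - (-727.3) = -164.8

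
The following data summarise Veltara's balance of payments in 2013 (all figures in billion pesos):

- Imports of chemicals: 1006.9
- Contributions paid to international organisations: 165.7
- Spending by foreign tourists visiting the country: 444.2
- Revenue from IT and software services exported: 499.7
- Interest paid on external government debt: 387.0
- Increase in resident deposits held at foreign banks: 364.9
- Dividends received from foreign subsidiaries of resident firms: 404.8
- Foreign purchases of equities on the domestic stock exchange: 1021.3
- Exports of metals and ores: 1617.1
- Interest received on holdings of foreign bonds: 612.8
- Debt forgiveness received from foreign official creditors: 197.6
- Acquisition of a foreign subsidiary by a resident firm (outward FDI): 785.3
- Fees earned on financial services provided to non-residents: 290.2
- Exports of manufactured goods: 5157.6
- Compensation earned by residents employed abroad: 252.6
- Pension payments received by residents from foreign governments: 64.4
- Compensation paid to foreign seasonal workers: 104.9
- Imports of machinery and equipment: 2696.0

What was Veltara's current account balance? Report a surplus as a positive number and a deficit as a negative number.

Goods: -1006.9 + 5157.6 + 1617.1 - 2696.0 = 3071.8
Services: 499.7 + 444.2 + 290.2 = 1234.1
Primary income: -104.9 + 404.8 + 612.8 - 387.0 + 252.6 = 778.3
Secondary income: -165.7 + 64.4 = -101.3
Current account = 3071.8 + 1234.1 + 778.3 + (-101.3) = 4982.9
(Excluded from the current account — financial account: increase in resident deposits held at foreign banks 364.9, foreign purchases of equities on the domestic stock exchange 1021.3, acquisition of a foreign subsidiary by a resident firm (outward FDI) 785.3; capital account: debt forgiveness received from foreign official creditors 197.6.)

4982.9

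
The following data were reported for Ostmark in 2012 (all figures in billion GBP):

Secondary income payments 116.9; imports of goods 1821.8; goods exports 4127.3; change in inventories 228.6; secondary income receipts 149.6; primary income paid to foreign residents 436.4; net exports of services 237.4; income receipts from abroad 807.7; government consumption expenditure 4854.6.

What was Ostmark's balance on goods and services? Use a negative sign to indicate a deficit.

Goods balance = 4127.3 - 1821.8 = 2305.5
Services balance = 237.4
Trade balance (goods + services) = 2305.5 + 237.4 = 2542.9

2542.9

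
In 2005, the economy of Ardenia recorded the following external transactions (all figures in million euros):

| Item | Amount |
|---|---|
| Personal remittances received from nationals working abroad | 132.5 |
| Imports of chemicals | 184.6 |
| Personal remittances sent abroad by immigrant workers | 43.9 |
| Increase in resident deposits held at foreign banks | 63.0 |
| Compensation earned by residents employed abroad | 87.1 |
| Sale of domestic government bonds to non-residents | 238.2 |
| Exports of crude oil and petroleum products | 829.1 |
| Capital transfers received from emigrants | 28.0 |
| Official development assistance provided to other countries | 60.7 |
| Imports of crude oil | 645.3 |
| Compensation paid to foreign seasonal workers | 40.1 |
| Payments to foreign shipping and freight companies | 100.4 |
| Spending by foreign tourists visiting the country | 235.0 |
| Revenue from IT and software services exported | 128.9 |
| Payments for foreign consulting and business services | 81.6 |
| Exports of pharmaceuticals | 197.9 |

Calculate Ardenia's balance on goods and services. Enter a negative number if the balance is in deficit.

Goods: 197.9 + 829.1 - 184.6 - 645.3 = 197.1
Services: 235.0 - 100.4 - 81.6 + 128.9 = 181.9
Trade balance = 197.1 + 181.9 = 379.0
(Excluded from the trade balance — secondary income: personal remittances received from nationals working abroad 132.5, personal remittances sent abroad by immigrant workers 43.9, official development assistance provided to other countries 60.7; financial account: increase in resident deposits held at foreign banks 63.0, sale of domestic government bonds to non-residents 238.2; primary income: compensation earned by residents employed abroad 87.1, compensation paid to foreign seasonal workers 40.1; capital account: capital transfers received from emigrants 28.0.)

379.0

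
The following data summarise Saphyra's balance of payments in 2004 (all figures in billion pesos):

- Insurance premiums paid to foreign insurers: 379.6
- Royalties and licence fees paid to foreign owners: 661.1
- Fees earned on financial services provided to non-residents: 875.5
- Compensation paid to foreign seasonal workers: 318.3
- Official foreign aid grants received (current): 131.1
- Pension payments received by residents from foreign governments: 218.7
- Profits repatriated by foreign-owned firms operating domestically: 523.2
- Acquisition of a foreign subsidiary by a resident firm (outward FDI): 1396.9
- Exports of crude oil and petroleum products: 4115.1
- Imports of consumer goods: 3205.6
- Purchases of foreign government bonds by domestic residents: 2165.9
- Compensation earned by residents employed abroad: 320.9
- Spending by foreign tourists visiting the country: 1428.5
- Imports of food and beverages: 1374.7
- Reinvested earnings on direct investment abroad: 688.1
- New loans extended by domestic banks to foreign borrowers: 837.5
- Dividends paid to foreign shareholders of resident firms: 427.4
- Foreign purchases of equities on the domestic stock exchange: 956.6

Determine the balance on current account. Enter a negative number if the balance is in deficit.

Goods: -3205.6 - 1374.7 + 4115.1 = -465.2
Services: -379.6 + 875.5 - 661.1 + 1428.5 = 1263.3
Primary income: -318.3 + 688.1 - 427.4 + 320.9 - 523.2 = -259.9
Secondary income: 131.1 + 218.7 = 349.8
Current account = (-465.2) + 1263.3 + (-259.9) + 349.8 = 888.0
(Excluded from the current account — financial account: acquisition of a foreign subsidiary by a resident firm (outward FDI) 1396.9, purchases of foreign government bonds by domestic residents 2165.9, new loans extended by domestic banks to foreign borrowers 837.5, foreign purchases of equities on the domestic stock exchange 956.6.)

888.0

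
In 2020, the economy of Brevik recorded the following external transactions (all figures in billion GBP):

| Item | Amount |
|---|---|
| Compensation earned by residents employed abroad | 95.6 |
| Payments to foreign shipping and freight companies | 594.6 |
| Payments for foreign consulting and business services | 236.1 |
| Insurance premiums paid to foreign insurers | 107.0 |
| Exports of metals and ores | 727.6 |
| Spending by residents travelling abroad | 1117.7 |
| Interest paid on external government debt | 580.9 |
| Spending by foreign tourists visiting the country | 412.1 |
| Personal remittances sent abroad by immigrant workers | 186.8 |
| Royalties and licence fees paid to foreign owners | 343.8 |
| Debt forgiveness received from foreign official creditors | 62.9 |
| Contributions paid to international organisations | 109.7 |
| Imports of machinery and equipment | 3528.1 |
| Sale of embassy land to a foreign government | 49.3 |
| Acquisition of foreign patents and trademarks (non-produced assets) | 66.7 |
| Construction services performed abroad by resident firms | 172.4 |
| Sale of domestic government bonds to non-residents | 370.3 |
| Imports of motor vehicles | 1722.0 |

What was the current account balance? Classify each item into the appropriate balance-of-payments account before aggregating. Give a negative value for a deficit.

Goods: 727.6 - 1722.0 - 3528.1 = -4522.5
Services: -107.0 - 236.1 + 412.1 - 1117.7 - 594.6 - 343.8 + 172.4 = -1814.7
Primary income: -580.9 + 95.6 = -485.3
Secondary income: -186.8 - 109.7 = -296.5
Current account = (-4522.5) + (-1814.7) + (-485.3) + (-296.5) = -7119.0
(Excluded from the current account — capital account: debt forgiveness received from foreign official creditors 62.9, sale of embassy land to a foreign government 49.3, acquisition of foreign patents and trademarks (non-produced assets) 66.7; financial account: sale of domestic government bonds to non-residents 370.3.)

-7119.0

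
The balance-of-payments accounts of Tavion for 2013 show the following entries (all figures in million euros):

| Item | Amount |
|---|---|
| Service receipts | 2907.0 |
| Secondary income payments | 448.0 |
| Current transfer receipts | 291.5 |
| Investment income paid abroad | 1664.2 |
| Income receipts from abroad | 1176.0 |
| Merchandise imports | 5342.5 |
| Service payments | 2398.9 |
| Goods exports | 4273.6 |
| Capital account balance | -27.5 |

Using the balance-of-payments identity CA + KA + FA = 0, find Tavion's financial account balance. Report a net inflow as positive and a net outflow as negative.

1233.0

Goods balance = 4273.6 - 5342.5 = -1068.9
Services balance = 2907.0 - 2398.9 = 508.1
Trade balance (goods + services) = -1068.9 + 508.1 = -560.8
Net primary income = 1176.0 - 1664.2 = -488.2
Net secondary income = 291.5 - 448.0 = -156.5
Current account = -560.8 + (-488.2) + (-156.5) = -1205.5
Financial account = -(-1205.5 + (-27.5)) = 1233.0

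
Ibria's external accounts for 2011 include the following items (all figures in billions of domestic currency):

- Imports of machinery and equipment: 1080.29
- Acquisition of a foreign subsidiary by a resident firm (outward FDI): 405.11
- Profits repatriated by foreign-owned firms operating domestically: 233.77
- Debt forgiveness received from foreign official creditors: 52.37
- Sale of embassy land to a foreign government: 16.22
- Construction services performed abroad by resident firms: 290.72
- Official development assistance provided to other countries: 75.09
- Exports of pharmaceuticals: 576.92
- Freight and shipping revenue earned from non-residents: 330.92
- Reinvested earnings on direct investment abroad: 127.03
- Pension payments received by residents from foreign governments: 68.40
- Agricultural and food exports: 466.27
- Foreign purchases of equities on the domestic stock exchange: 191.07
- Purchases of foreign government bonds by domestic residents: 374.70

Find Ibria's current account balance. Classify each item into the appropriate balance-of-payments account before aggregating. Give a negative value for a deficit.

Goods: 466.27 + 576.92 - 1080.29 = -37.10
Services: 290.72 + 330.92 = 621.64
Primary income: -233.77 + 127.03 = -106.74
Secondary income: -75.09 + 68.40 = -6.69
Current account = (-37.10) + 621.64 + (-106.74) + (-6.69) = 471.11
(Excluded from the current account — financial account: acquisition of a foreign subsidiary by a resident firm (outward FDI) 405.11, foreign purchases of equities on the domestic stock exchange 191.07, purchases of foreign government bonds by domestic residents 374.70; capital account: debt forgiveness received from foreign official creditors 52.37, sale of embassy land to a foreign government 16.22.)

471.11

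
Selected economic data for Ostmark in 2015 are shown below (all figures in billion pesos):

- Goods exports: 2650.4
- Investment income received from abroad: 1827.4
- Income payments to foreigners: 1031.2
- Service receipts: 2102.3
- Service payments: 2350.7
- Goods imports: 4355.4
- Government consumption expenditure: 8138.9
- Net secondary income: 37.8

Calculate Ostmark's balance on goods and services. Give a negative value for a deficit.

-1953.4

Goods balance = 2650.4 - 4355.4 = -1705.0
Services balance = 2102.3 - 2350.7 = -248.4
Trade balance (goods + services) = -1705.0 + (-248.4) = -1953.4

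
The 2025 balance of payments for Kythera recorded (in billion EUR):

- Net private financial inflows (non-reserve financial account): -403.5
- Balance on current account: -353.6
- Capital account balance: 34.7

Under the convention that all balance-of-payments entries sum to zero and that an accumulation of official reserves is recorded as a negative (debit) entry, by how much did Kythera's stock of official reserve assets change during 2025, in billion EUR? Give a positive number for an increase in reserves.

Official reserve transactions balance = -((-353.6) + 34.7 + (-403.5)) = 722.4
An accumulation of reserves is recorded as a debit (negative entry), so the change in the stock of reserves is the negative of that balance.
Change in official reserves = -(722.4) = -722.4

-722.4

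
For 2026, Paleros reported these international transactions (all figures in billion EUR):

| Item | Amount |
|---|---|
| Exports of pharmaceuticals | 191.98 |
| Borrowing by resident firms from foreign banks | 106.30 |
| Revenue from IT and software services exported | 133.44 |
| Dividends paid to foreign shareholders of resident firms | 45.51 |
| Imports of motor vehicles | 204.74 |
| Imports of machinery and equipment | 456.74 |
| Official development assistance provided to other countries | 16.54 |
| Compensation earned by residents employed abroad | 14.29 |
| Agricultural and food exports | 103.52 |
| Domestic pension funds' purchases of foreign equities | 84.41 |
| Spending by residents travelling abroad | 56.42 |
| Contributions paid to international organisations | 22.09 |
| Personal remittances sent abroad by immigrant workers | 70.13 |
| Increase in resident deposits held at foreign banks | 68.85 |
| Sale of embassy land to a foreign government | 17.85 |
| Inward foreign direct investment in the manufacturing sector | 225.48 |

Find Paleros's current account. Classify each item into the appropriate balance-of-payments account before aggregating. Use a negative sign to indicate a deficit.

Goods: 191.98 - 204.74 + 103.52 - 456.74 = -365.98
Services: 133.44 - 56.42 = 77.02
Primary income: -45.51 + 14.29 = -31.22
Secondary income: -22.09 - 70.13 - 16.54 = -108.76
Current account = (-365.98) + 77.02 + (-31.22) + (-108.76) = -428.94
(Excluded from the current account — financial account: borrowing by resident firms from foreign banks 106.30, domestic pension funds' purchases of foreign equities 84.41, increase in resident deposits held at foreign banks 68.85, inward foreign direct investment in the manufacturing sector 225.48; capital account: sale of embassy land to a foreign government 17.85.)

-428.94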